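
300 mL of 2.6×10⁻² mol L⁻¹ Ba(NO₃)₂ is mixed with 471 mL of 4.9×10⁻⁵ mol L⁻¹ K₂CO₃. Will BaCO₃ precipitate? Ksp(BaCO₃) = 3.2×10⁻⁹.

The combined volume is 771 mL.
[Ba²⁺] = (2.6×10⁻²)(300)/771 = 1.0×10⁻² mol L⁻¹
[CO₃²⁻] = (4.9×10⁻⁵)(471)/771 = 3.0×10⁻⁵ mol L⁻¹
Q = [Ba²⁺][CO₃²⁻] = 3.0×10⁻⁷
Q = 3.0×10⁻⁷ > Ksp = 3.2×10⁻⁹, so the solution is supersaturated and BaCO₃ precipitates.

Yes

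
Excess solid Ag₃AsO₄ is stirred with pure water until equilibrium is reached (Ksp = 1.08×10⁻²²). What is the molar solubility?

1.41×10⁻⁶ M

Ag₃AsO₄(s) ⇌ 3 Ag⁺(aq) + AsO₄³⁻(aq)
For each mole of Ag₃AsO₄ that dissolves per liter, [Ag⁺] = 3s and [AsO₄³⁻] = s; let s denote this solubility.
Ksp = [Ag⁺]^3[AsO₄³⁻] = (3s)^3 · s = 27s^4
27s^4 = 1.08×10⁻²²  ⇒  s^4 = 4.00×10⁻²⁴
s = 1.41×10⁻⁶ mol/L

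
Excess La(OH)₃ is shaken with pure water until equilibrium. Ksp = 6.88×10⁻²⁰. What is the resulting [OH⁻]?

La(OH)₃(s) ⇌ La³⁺(aq) + 3 OH⁻(aq)
Let s be the molar solubility. Then [La³⁺] = s and [OH⁻] = 3s.
Ksp = [La³⁺][OH⁻]^3 = s · (3s)^3 = 27s^4 = 6.88×10⁻²⁰
s = 7.10×10⁻⁶ mol L⁻¹
[OH⁻] = 3s = 2.13×10⁻⁵ mol L⁻¹

2.13×10⁻⁵ M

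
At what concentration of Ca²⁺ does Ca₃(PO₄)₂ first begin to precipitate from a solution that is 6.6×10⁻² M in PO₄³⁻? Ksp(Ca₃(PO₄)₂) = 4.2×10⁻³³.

9.9×10⁻¹¹ M

Each salt precipitates once Q = Ksp for that salt.
Ca₃(PO₄)₂(s) ⇌ 3 Ca²⁺(aq) + 2 PO₄³⁻(aq)
Ksp = [Ca²⁺]^3[PO₄³⁻]^2 = [Ca²⁺]^3(6.6×10⁻²)^2
[Ca²⁺]^3 = 4.2×10⁻³³ / (6.6×10⁻²)^2 = 9.6×10⁻³¹
[Ca²⁺] = 9.9×10⁻¹¹ M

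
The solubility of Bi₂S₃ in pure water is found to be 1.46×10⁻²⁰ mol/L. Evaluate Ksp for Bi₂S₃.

Ksp = 7.16×10⁻⁹⁸

Bi₂S₃(s) ⇌ 2 Bi³⁺(aq) + 3 S²⁻(aq)
Call the molar solubility s, so that [Bi³⁺] = 2s and [S²⁻] = 3s.
Ksp = [Bi³⁺]^2[S²⁻]^3 = (2s)^2 · (3s)^3 = 108s^5
Ksp = 108 × (1.46×10⁻²⁰)^5 = 7.16×10⁻⁹⁸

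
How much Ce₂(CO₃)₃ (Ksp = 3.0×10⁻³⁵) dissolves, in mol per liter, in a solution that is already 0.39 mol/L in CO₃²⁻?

1.1×10⁻¹⁷ M

Ce₂(CO₃)₃(s) ⇌ 2 Ce³⁺(aq) + 3 CO₃²⁻(aq)
With CO₃²⁻ already at 0.39 mol/L and s small, take [CO₃²⁻] ≈ 0.39 mol/L and [Ce³⁺] = 2s.
Ksp = [Ce³⁺]^2[CO₃²⁻]^3 = (2s)^2(0.39)^3
(2s)^2 = 3.0×10⁻³⁵ / (0.39)^3 = 5.1×10⁻³⁴
s = 1.1×10⁻¹⁷ mol/L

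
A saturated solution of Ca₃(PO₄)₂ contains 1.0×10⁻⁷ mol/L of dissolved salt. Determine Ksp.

Ksp = 1.1×10⁻³³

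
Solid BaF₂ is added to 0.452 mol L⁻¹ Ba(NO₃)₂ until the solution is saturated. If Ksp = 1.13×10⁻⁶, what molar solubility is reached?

BaF₂(s) ⇌ Ba²⁺(aq) + 2 F⁻(aq)
The solution already contains Ba²⁺ at 0.452 mol L⁻¹. Let s be the molar solubility of BaF₂.
[Ba²⁺] ≈ 0.452 mol L⁻¹ (common ion dominates); [F⁻] = 2s.
Ksp = [Ba²⁺][F⁻]^2 = (0.452)(2s)^2
(2s)^2 = 1.13×10⁻⁶ / (0.452) = 2.50×10⁻⁶
s = 7.91×10⁻⁴ mol L⁻¹

7.91×10⁻⁴ M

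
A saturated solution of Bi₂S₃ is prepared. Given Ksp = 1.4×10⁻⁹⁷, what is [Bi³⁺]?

3.3×10⁻²⁰ M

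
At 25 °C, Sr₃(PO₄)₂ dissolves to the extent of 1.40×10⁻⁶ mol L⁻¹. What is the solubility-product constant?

Ksp = 5.81×10⁻²⁸

Sr₃(PO₄)₂(s) ⇌ 3 Sr²⁺(aq) + 2 PO₄³⁻(aq)
With molar solubility s: [Sr²⁺] = 3s, [PO₄³⁻] = 2s.
Ksp = [Sr²⁺]^3[PO₄³⁻]^2 = (3s)^3 · (2s)^2 = 108s^5
Ksp = 108 × (1.40×10⁻⁶)^5 = 5.81×10⁻²⁸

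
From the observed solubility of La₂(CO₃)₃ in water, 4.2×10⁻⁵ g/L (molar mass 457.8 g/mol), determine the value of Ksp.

Ksp = 7.0×10⁻³⁴

s = (4.2×10⁻⁵ g L⁻¹)/(457.8 g mol⁻¹) = 9.174×10⁻⁸ M
La₂(CO₃)₃(s) ⇌ 2 La³⁺(aq) + 3 CO₃²⁻(aq)
If s mol/L of La₂(CO₃)₃ dissolves, [La³⁺] = 2s and [CO₃²⁻] = 3s.
Ksp = [La³⁺]^2[CO₃²⁻]^3 = (2s)^2 · (3s)^3 = 108s^5
Ksp = 108 × (9.174×10⁻⁸)^5 = 7.0×10⁻³⁴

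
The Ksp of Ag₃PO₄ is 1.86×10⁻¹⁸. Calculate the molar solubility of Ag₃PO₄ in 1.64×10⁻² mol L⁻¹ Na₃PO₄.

1.61×10⁻⁶ M

Ag₃PO₄(s) ⇌ 3 Ag⁺(aq) + PO₄³⁻(aq)
PO₄³⁻ is already present at 1.64×10⁻² mol L⁻¹. If s mol/L of Ag₃PO₄ dissolves, [Ag⁺] = 3s while [PO₄³⁻] ≈ 1.64×10⁻² mol L⁻¹.
Ksp = [Ag⁺]^3[PO₄³⁻] = (3s)^3(1.64×10⁻²)
(3s)^3 = 1.86×10⁻¹⁸ / (1.64×10⁻²) = 1.13×10⁻¹⁶
s = 1.61×10⁻⁶ mol L⁻¹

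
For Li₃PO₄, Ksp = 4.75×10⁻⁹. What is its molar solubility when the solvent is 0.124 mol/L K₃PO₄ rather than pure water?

Li₃PO₄(s) ⇌ 3 Li⁺(aq) + PO₄³⁻(aq)
PO₄³⁻ is already present at 0.124 mol/L. If s mol/L of Li₃PO₄ dissolves, [Li⁺] = 3s while [PO₄³⁻] ≈ 0.124 mol/L.
Ksp = [Li⁺]^3[PO₄³⁻] = (3s)^3(0.124)
(3s)^3 = 4.75×10⁻⁹ / (0.124) = 3.83×10⁻⁸
s = 1.12×10⁻³ mol/L

1.12×10⁻³ M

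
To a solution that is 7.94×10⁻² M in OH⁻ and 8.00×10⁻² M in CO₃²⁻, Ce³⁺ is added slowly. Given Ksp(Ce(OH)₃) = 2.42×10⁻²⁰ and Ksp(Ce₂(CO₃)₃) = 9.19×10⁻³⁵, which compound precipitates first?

Ce(OH)₃

Each salt precipitates once Q = Ksp for that salt.
For Ce(OH)₃: [Ce³⁺] = (Ksp/[OH⁻]^3) = 4.83×10⁻¹⁷ M
For Ce₂(CO₃)₃: [Ce³⁺] = (Ksp/[CO₃²⁻]^3)^(1/2) = 4.24×10⁻¹⁶ M
Since Ce(OH)₃ needs less Ce³⁺ to reach saturation, it precipitates first.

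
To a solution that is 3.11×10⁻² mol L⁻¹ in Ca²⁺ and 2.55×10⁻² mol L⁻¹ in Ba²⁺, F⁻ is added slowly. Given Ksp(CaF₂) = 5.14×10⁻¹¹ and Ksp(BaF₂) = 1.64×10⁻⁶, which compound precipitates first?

Each salt precipitates once Q = Ksp for that salt.
For CaF₂: [F⁻] = (Ksp/[Ca²⁺])^(1/2) = 4.07×10⁻⁵ mol L⁻¹
For BaF₂: [F⁻] = (Ksp/[Ba²⁺])^(1/2) = 8.02×10⁻³ mol L⁻¹
Since CaF₂ needs less F⁻ to reach saturation, it precipitates first.

CaF₂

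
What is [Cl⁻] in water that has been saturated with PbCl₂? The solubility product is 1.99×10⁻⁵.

3.41×10⁻² M

PbCl₂(s) ⇌ Pb²⁺(aq) + 2 Cl⁻(aq)
For each mole of PbCl₂ that dissolves per liter, [Pb²⁺] = s and [Cl⁻] = 2s; let s denote this solubility.
Ksp = [Pb²⁺][Cl⁻]^2 = s · (2s)^2 = 4s^3 = 1.99×10⁻⁵
s = 1.71×10⁻² M
[Cl⁻] = 2s = 3.41×10⁻² M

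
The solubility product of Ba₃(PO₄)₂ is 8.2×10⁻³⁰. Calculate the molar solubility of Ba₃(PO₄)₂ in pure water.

6.0×10⁻⁷ M

Ba₃(PO₄)₂(s) ⇌ 3 Ba²⁺(aq) + 2 PO₄³⁻(aq)
Call the molar solubility s, so that [Ba²⁺] = 3s and [PO₄³⁻] = 2s.
Ksp = [Ba²⁺]^3[PO₄³⁻]^2 = (3s)^3 · (2s)^2 = 108s^5
108s^5 = 8.2×10⁻³⁰  ⇒  s^5 = 7.6×10⁻³²
s = (7.6×10⁻³²)^(1/5) = 6.0×10⁻⁷ M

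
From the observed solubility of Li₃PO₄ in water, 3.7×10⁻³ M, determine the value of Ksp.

Ksp = 5.1×10⁻⁹

Li₃PO₄(s) ⇌ 3 Li⁺(aq) + PO₄³⁻(aq)
Let s be the molar solubility. Then [Li⁺] = 3s and [PO₄³⁻] = s.
Ksp = [Li⁺]^3[PO₄³⁻] = (3s)^3 · s = 27s^4
Ksp = 27 × (3.7×10⁻³)^4 = 5.1×10⁻⁹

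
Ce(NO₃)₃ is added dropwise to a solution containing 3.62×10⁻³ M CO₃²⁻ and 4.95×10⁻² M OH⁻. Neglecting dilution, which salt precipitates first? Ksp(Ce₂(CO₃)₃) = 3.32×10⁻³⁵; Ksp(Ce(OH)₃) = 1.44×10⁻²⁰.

Each salt precipitates once Q = Ksp for that salt.
For Ce₂(CO₃)₃: [Ce³⁺] = (Ksp/[CO₃²⁻]^3)^(1/2) = 2.65×10⁻¹⁴ M
For Ce(OH)₃: [Ce³⁺] = (Ksp/[OH⁻]^3) = 1.19×10⁻¹⁶ M
Ce(OH)₃ requires the lower [Ce³⁺], so it precipitates first.

Ce(OH)₃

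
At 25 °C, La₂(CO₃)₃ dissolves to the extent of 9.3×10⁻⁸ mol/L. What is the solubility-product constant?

Ksp = 7.5×10⁻³⁴

La₂(CO₃)₃(s) ⇌ 2 La³⁺(aq) + 3 CO₃²⁻(aq)
For each mole of La₂(CO₃)₃ that dissolves per liter, [La³⁺] = 2s and [CO₃²⁻] = 3s; let s denote this solubility.
Ksp = [La³⁺]^2[CO₃²⁻]^3 = (2s)^2 · (3s)^3 = 108s^5
Ksp = 108 × (9.3×10⁻⁸)^5 = 7.5×10⁻³⁴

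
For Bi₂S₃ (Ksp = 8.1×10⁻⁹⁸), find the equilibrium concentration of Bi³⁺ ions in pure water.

Bi₂S₃(s) ⇌ 2 Bi³⁺(aq) + 3 S²⁻(aq)
Call the molar solubility s, so that [Bi³⁺] = 2s and [S²⁻] = 3s.
Ksp = [Bi³⁺]^2[S²⁻]^3 = (2s)^2 · (3s)^3 = 108s^5 = 8.1×10⁻⁹⁸
s = 1.5×10⁻²⁰ mol/L
[Bi³⁺] = 2s = 3.0×10⁻²⁰ mol/L

3.0×10⁻²⁰ M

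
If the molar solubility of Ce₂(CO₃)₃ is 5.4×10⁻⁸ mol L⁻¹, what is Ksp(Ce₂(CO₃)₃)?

Ksp = 5.0×10⁻³⁵

Ce₂(CO₃)₃(s) ⇌ 2 Ce³⁺(aq) + 3 CO₃²⁻(aq)
With molar solubility s: [Ce³⁺] = 2s, [CO₃²⁻] = 3s.
Ksp = [Ce³⁺]^2[CO₃²⁻]^3 = (2s)^2 · (3s)^3 = 108s^5
Ksp = 108 × (5.4×10⁻⁸)^5 = 5.0×10⁻³⁵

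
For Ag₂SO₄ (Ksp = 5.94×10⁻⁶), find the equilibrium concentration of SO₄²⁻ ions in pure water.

1.14×10⁻² M

Ag₂SO₄(s) ⇌ 2 Ag⁺(aq) + SO₄²⁻(aq)
Let s be the molar solubility. Then [Ag⁺] = 2s and [SO₄²⁻] = s.
Ksp = [Ag⁺]^2[SO₄²⁻] = (2s)^2 · s = 4s^3 = 5.94×10⁻⁶
s = 1.14×10⁻² mol L⁻¹
[SO₄²⁻] = s = 1.14×10⁻² mol L⁻¹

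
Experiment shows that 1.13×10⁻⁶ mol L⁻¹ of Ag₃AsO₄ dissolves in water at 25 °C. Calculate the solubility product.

Ksp = 4.40×10⁻²³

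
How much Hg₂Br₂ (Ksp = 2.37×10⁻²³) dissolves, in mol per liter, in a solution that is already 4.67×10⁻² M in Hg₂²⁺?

1.13×10⁻¹¹ M

Hg₂Br₂(s) ⇌ Hg₂²⁺(aq) + 2 Br⁻(aq)
Hg₂²⁺ is already present at 4.67×10⁻² M. If s mol/L of Hg₂Br₂ dissolves, [Br⁻] = 2s while [Hg₂²⁺] ≈ 4.67×10⁻² M.
Ksp = [Hg₂²⁺][Br⁻]^2 = (4.67×10⁻²)(2s)^2
(2s)^2 = 2.37×10⁻²³ / (4.67×10⁻²) = 5.07×10⁻²²
s = 1.13×10⁻¹¹ M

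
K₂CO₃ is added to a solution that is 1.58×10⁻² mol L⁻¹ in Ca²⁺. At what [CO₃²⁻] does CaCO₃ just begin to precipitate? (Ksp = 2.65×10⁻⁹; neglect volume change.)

Precipitation begins when Q = Ksp.
CaCO₃(s) ⇌ Ca²⁺(aq) + CO₃²⁻(aq)
Ksp = [Ca²⁺][CO₃²⁻] = [CO₃²⁻](1.58×10⁻²)
[CO₃²⁻] = 2.65×10⁻⁹ / (1.58×10⁻²) = 1.68×10⁻⁷
[CO₃²⁻] = 1.68×10⁻⁷ mol L⁻¹

1.68×10⁻⁷ M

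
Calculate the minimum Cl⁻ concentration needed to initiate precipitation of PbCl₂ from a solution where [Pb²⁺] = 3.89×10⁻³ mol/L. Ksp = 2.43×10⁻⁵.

7.90×10⁻² M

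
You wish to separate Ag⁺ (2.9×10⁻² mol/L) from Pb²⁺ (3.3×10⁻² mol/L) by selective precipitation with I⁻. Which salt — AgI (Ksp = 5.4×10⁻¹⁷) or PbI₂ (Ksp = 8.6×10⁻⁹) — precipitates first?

AgI

Precipitation of each salt begins when its ion product equals Ksp.
For AgI: [I⁻] = (Ksp/[Ag⁺]) = 1.9×10⁻¹⁵ mol/L
For PbI₂: [I⁻] = (Ksp/[Pb²⁺])^(1/2) = 5.1×10⁻⁴ mol/L
AgI requires the lower [I⁻], so it precipitates first.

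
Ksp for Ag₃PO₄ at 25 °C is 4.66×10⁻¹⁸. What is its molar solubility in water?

2.04×10⁻⁵ M

Ag₃PO₄(s) ⇌ 3 Ag⁺(aq) + PO₄³⁻(aq)
For each mole of Ag₃PO₄ that dissolves per liter, [Ag⁺] = 3s and [PO₄³⁻] = s; let s denote this solubility.
Ksp = [Ag⁺]^3[PO₄³⁻] = (3s)^3 · s = 27s^4
27s^4 = 4.66×10⁻¹⁸  ⇒  s^4 = 1.73×10⁻¹⁹
Taking the 4th root, s = 2.04×10⁻⁵ mol/L.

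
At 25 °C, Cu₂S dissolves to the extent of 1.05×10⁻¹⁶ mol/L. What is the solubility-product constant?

Cu₂S(s) ⇌ 2 Cu⁺(aq) + S²⁻(aq)
For each mole of Cu₂S that dissolves per liter, [Cu⁺] = 2s and [S²⁻] = s; let s denote this solubility.
Ksp = [Cu⁺]^2[S²⁻] = (2s)^2 · s = 4s^3
Ksp = 4 × (1.05×10⁻¹⁶)^3 = 4.63×10⁻⁴⁸

Ksp = 4.63×10⁻⁴⁸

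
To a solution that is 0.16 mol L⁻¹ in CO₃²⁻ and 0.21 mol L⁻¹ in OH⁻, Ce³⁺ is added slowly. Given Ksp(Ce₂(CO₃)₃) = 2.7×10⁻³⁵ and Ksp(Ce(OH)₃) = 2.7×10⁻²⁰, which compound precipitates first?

Ce(OH)₃

Precipitation begins when Q = Ksp.
For Ce₂(CO₃)₃: [Ce³⁺] = (Ksp/[CO₃²⁻]^3)^(1/2) = 8.1×10⁻¹⁷ mol L⁻¹
For Ce(OH)₃: [Ce³⁺] = (Ksp/[OH⁻]^3) = 2.9×10⁻¹⁸ mol L⁻¹
Ce(OH)₃ requires the lower [Ce³⁺], so it precipitates first.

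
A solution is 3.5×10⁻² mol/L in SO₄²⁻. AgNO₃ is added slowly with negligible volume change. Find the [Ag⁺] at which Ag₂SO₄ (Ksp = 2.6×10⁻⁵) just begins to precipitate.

A salt starts to precipitate once the ion product Q reaches its Ksp.
Ag₂SO₄(s) ⇌ 2 Ag⁺(aq) + SO₄²⁻(aq)
Ksp = [Ag⁺]^2[SO₄²⁻] = [Ag⁺]^2(3.5×10⁻²)
[Ag⁺]^2 = 2.6×10⁻⁵ / (3.5×10⁻²) = 7.4×10⁻⁴
[Ag⁺] = 2.7×10⁻² mol/L

2.7×10⁻² M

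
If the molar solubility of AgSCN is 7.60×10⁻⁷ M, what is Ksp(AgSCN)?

AgSCN(s) ⇌ Ag⁺(aq) + SCN⁻(aq)
With molar solubility s: [Ag⁺] = s, [SCN⁻] = s.
Ksp = [Ag⁺][SCN⁻] = s · s = s^2
Ksp = (7.60×10⁻⁷)^2 = 5.78×10⁻¹³

Ksp = 5.78×10⁻¹³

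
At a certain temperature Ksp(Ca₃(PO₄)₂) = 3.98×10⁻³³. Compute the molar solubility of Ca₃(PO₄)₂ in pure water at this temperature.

Ca₃(PO₄)₂(s) ⇌ 3 Ca²⁺(aq) + 2 PO₄³⁻(aq)
If s mol/L of Ca₃(PO₄)₂ dissolves, [Ca²⁺] = 3s and [PO₄³⁻] = 2s.
Ksp = [Ca²⁺]^3[PO₄³⁻]^2 = (3s)^3 · (2s)^2 = 108s^5
108s^5 = 3.98×10⁻³³  ⇒  s^5 = 3.69×10⁻³⁵
s = (3.69×10⁻³⁵)^(1/5) = 1.30×10⁻⁷ mol/L

1.30×10⁻⁷ M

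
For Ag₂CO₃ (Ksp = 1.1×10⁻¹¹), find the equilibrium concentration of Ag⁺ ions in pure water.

Ag₂CO₃(s) ⇌ 2 Ag⁺(aq) + CO₃²⁻(aq)
Let s be the molar solubility. Then [Ag⁺] = 2s and [CO₃²⁻] = s.
Ksp = [Ag⁺]^2[CO₃²⁻] = (2s)^2 · s = 4s^3 = 1.1×10⁻¹¹
s = 1.4×10⁻⁴ M
[Ag⁺] = 2s = 2.8×10⁻⁴ M

2.8×10⁻⁴ M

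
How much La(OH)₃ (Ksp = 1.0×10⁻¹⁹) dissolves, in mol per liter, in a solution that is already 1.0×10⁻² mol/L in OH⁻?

1.0×10⁻¹³ M

La(OH)₃(s) ⇌ La³⁺(aq) + 3 OH⁻(aq)
Let s be the solubility of La(OH)₃ here. The common ion gives [OH⁻] ≈ 1.0×10⁻² mol/L, and [La³⁺] = s.
Ksp = [La³⁺][OH⁻]^3 = s(1.0×10⁻²)^3
s = 1.0×10⁻¹⁹ / (1.0×10⁻²)^3 = 1.0×10⁻¹³
s = 1.0×10⁻¹³ mol/L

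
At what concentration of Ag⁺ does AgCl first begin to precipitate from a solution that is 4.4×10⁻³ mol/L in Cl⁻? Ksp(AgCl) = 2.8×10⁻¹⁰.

6.4×10⁻⁸ M

The threshold for precipitation is Q = Ksp.
AgCl(s) ⇌ Ag⁺(aq) + Cl⁻(aq)
Ksp = [Ag⁺][Cl⁻] = [Ag⁺](4.4×10⁻³)
[Ag⁺] = 2.8×10⁻¹⁰ / (4.4×10⁻³) = 6.4×10⁻⁸
[Ag⁺] = 6.4×10⁻⁸ mol/L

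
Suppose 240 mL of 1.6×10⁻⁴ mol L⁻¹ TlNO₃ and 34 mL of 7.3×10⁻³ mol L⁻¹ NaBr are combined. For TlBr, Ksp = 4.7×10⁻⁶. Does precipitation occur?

Total volume after mixing = 240 + 34 = 274 mL.
[Tl⁺] = (1.6×10⁻⁴)(240)/274 = 1.4×10⁻⁴ mol L⁻¹
[Br⁻] = (7.3×10⁻³)(34)/274 = 9.1×10⁻⁴ mol L⁻¹
Q = [Tl⁺][Br⁻] = 1.3×10⁻⁷
Q = 1.3×10⁻⁷ < Ksp = 4.7×10⁻⁶, so the solution is unsaturated and no precipitate forms.

No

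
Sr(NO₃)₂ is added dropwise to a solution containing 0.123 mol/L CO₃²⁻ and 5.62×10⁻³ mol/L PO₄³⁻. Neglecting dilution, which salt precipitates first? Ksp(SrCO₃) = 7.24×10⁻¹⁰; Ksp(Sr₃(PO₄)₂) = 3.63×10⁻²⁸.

SrCO₃

A salt starts to precipitate once the ion product Q reaches its Ksp.
For SrCO₃: [Sr²⁺] = (Ksp/[CO₃²⁻]) = 5.89×10⁻⁹ mol/L
For Sr₃(PO₄)₂: [Sr²⁺] = (Ksp/[PO₄³⁻]^2)^(1/3) = 2.26×10⁻⁸ mol/L
The smaller threshold [Sr²⁺] is reached first, so SrCO₃ precipitates first.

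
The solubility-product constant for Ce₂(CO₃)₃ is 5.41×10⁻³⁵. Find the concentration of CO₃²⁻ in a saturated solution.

Ce₂(CO₃)₃(s) ⇌ 2 Ce³⁺(aq) + 3 CO₃²⁻(aq)
Let s be the molar solubility. Then [Ce³⁺] = 2s and [CO₃²⁻] = 3s.
Ksp = [Ce³⁺]^2[CO₃²⁻]^3 = (2s)^2 · (3s)^3 = 108s^5 = 5.41×10⁻³⁵
s = 5.49×10⁻⁸ mol/L
[CO₃²⁻] = 3s = 1.65×10⁻⁷ mol/L

1.65×10⁻⁷ M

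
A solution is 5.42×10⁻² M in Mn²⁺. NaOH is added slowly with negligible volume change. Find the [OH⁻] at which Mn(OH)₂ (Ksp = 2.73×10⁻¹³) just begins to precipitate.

2.24×10⁻⁶ M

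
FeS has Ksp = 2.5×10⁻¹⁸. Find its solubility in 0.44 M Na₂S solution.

5.7×10⁻¹⁸ M

FeS(s) ⇌ Fe²⁺(aq) + S²⁻(aq)
With S²⁻ already at 0.44 M and s small, take [S²⁻] ≈ 0.44 M and [Fe²⁺] = s.
Ksp = [Fe²⁺][S²⁻] = s(0.44)
s = 2.5×10⁻¹⁸ / (0.44) = 5.7×10⁻¹⁸
s = 5.7×10⁻¹⁸ M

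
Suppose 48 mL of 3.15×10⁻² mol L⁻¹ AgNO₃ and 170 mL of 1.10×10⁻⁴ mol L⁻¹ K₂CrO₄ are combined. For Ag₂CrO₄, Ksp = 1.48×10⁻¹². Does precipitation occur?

Total volume after mixing = 48 + 170 = 218 mL.
[Ag⁺] = (3.15×10⁻²)(48)/218 = 6.94×10⁻³ mol L⁻¹
[CrO₄²⁻] = (1.10×10⁻⁴)(170)/218 = 8.58×10⁻⁵ mol L⁻¹
Q = [Ag⁺]^2[CrO₄²⁻] = 4.13×10⁻⁹
Since Q (4.13×10⁻⁹) exceeds Ksp (1.48×10⁻¹²), Ag₂CrO₄ will precipitate.

Yes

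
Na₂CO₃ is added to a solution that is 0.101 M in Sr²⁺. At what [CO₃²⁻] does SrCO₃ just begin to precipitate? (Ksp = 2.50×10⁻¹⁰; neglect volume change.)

2.48×10⁻⁹ M

Each salt precipitates once Q = Ksp for that salt.
SrCO₃(s) ⇌ Sr²⁺(aq) + CO₃²⁻(aq)
Ksp = [Sr²⁺][CO₃²⁻] = [CO₃²⁻](0.101)
[CO₃²⁻] = 2.50×10⁻¹⁰ / (0.101) = 2.48×10⁻⁹
[CO₃²⁻] = 2.48×10⁻⁹ M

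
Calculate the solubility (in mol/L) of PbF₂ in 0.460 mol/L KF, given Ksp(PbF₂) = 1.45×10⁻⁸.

6.85×10⁻⁸ M

PbF₂(s) ⇌ Pb²⁺(aq) + 2 F⁻(aq)
The solution already contains F⁻ at 0.460 mol/L. Let s be the molar solubility of PbF₂.
[F⁻] ≈ 0.460 mol/L (common ion dominates); [Pb²⁺] = s.
Ksp = [Pb²⁺][F⁻]^2 = s(0.460)^2
s = 1.45×10⁻⁸ / (0.460)^2 = 6.85×10⁻⁸
s = 6.85×10⁻⁸ mol/L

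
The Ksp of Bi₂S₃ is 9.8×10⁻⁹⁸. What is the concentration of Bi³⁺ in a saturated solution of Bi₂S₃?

3.1×10⁻²⁰ M

Bi₂S₃(s) ⇌ 2 Bi³⁺(aq) + 3 S²⁻(aq)
For each mole of Bi₂S₃ that dissolves per liter, [Bi³⁺] = 2s and [S²⁻] = 3s; let s denote this solubility.
Ksp = [Bi³⁺]^2[S²⁻]^3 = (2s)^2 · (3s)^3 = 108s^5 = 9.8×10⁻⁹⁸
s = 1.6×10⁻²⁰ mol L⁻¹
[Bi³⁺] = 2s = 3.1×10⁻²⁰ mol L⁻¹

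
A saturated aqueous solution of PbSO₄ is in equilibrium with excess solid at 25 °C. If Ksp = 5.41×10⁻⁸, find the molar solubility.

PbSO₄(s) ⇌ Pb²⁺(aq) + SO₄²⁻(aq)
With molar solubility s: [Pb²⁺] = s, [SO₄²⁻] = s.
Ksp = [Pb²⁺][SO₄²⁻] = s · s = s^2
s^2 = 5.41×10⁻⁸
Taking the 2nd root, s = 2.33×10⁻⁴ mol L⁻¹.

2.33×10⁻⁴ M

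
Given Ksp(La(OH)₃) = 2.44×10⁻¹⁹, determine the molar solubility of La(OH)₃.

La(OH)₃(s) ⇌ La³⁺(aq) + 3 OH⁻(aq)
For each mole of La(OH)₃ that dissolves per liter, [La³⁺] = s and [OH⁻] = 3s; let s denote this solubility.
Ksp = [La³⁺][OH⁻]^3 = s · (3s)^3 = 27s^4
27s^4 = 2.44×10⁻¹⁹  ⇒  s^4 = 9.04×10⁻²¹
s = 9.75×10⁻⁶ mol L⁻¹

9.75×10⁻⁶ M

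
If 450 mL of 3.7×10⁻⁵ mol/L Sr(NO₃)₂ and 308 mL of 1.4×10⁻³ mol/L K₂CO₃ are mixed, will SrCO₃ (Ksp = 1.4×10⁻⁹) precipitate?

Yes

After mixing, V = 450 mL + 308 mL = 758 mL.
[Sr²⁺] = (3.7×10⁻⁵)(450)/758 = 2.2×10⁻⁵ mol/L
[CO₃²⁻] = (1.4×10⁻³)(308)/758 = 5.7×10⁻⁴ mol/L
Q = [Sr²⁺][CO₃²⁻] = 1.2×10⁻⁸
Because Q > Ksp (1.2×10⁻⁸ vs 1.4×10⁻⁹), a precipitate of SrCO₃ forms.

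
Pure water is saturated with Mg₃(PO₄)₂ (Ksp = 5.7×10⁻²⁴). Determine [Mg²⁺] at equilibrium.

Mg₃(PO₄)₂(s) ⇌ 3 Mg²⁺(aq) + 2 PO₄³⁻(aq)
If s mol/L of Mg₃(PO₄)₂ dissolves, [Mg²⁺] = 3s and [PO₄³⁻] = 2s.
Ksp = [Mg²⁺]^3[PO₄³⁻]^2 = (3s)^3 · (2s)^2 = 108s^5 = 5.7×10⁻²⁴
s = 8.8×10⁻⁶ M
[Mg²⁺] = 3s = 2.6×10⁻⁵ M

2.6×10⁻⁵ M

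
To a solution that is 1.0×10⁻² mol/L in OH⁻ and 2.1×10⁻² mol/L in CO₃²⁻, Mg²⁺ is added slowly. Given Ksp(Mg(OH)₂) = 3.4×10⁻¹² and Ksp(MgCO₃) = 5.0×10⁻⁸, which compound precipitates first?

Mg(OH)₂

Each salt precipitates once Q = Ksp for that salt.
For Mg(OH)₂: [Mg²⁺] = (Ksp/[OH⁻]^2) = 3.4×10⁻⁸ mol/L
For MgCO₃: [Mg²⁺] = (Ksp/[CO₃²⁻]) = 2.4×10⁻⁶ mol/L
Mg(OH)₂ requires the lower [Mg²⁺], so it precipitates first.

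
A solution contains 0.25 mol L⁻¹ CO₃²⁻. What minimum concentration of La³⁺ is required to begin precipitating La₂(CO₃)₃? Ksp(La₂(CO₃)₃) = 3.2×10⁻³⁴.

1.4×10⁻¹⁶ M

Precipitation of each salt begins when its ion product equals Ksp.
La₂(CO₃)₃(s) ⇌ 2 La³⁺(aq) + 3 CO₃²⁻(aq)
Ksp = [La³⁺]^2[CO₃²⁻]^3 = [La³⁺]^2(0.25)^3
[La³⁺]^2 = 3.2×10⁻³⁴ / (0.25)^3 = 2.0×10⁻³²
[La³⁺] = 1.4×10⁻¹⁶ mol L⁻¹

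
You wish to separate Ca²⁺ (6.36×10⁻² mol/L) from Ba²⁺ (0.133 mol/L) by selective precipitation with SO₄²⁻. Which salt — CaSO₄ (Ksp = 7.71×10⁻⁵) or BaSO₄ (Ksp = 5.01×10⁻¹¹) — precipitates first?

BaSO₄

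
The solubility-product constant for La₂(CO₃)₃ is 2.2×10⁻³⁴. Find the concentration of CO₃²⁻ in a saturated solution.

2.2×10⁻⁷ M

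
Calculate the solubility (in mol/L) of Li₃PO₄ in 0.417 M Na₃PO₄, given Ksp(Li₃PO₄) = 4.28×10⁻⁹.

7.24×10⁻⁴ M

Li₃PO₄(s) ⇌ 3 Li⁺(aq) + PO₄³⁻(aq)
The solution already contains PO₄³⁻ at 0.417 M. Let s be the molar solubility of Li₃PO₄.
[PO₄³⁻] ≈ 0.417 M (common ion dominates); [Li⁺] = 3s.
Ksp = [Li⁺]^3[PO₄³⁻] = (3s)^3(0.417)
(3s)^3 = 4.28×10⁻⁹ / (0.417) = 1.03×10⁻⁸
s = 7.24×10⁻⁴ M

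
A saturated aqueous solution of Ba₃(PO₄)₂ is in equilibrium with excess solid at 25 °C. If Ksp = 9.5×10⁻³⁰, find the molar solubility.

Ba₃(PO₄)₂(s) ⇌ 3 Ba²⁺(aq) + 2 PO₄³⁻(aq)
With molar solubility s: [Ba²⁺] = 3s, [PO₄³⁻] = 2s.
Ksp = [Ba²⁺]^3[PO₄³⁻]^2 = (3s)^3 · (2s)^2 = 108s^5
108s^5 = 9.5×10⁻³⁰  ⇒  s^5 = 8.8×10⁻³²
Taking the 5th root, s = 6.1×10⁻⁷ mol L⁻¹.

6.1×10⁻⁷ M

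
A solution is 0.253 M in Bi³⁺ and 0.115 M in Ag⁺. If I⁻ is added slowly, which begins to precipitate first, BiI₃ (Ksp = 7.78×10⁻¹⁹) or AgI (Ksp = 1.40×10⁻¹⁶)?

Each salt precipitates once Q = Ksp for that salt.
For BiI₃: [I⁻] = (Ksp/[Bi³⁺])^(1/3) = 1.45×10⁻⁶ M
For AgI: [I⁻] = (Ksp/[Ag⁺]) = 1.22×10⁻¹⁵ M
AgI requires the lower [I⁻], so it precipitates first.

AgI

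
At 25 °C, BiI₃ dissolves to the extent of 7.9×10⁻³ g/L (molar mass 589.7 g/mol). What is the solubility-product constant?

Molar solubility s = (7.9×10⁻³ g/L) / (589.7 g/mol) = 1.340×10⁻⁵ mol/L
BiI₃(s) ⇌ Bi³⁺(aq) + 3 I⁻(aq)
With molar solubility s: [Bi³⁺] = s, [I⁻] = 3s.
Ksp = [Bi³⁺][I⁻]^3 = s · (3s)^3 = 27s^4
Ksp = 27 × (1.340×10⁻⁵)^4 = 8.7×10⁻¹⁹

Ksp = 8.7×10⁻¹⁹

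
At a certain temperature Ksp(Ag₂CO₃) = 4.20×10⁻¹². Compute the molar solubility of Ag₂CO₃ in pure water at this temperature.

Ag₂CO₃(s) ⇌ 2 Ag⁺(aq) + CO₃²⁻(aq)
For each mole of Ag₂CO₃ that dissolves per liter, [Ag⁺] = 2s and [CO₃²⁻] = s; let s denote this solubility.
Ksp = [Ag⁺]^2[CO₃²⁻] = (2s)^2 · s = 4s^3
4s^3 = 4.20×10⁻¹²  ⇒  s^3 = 1.05×10⁻¹²
s = 1.02×10⁻⁴ M

1.02×10⁻⁴ M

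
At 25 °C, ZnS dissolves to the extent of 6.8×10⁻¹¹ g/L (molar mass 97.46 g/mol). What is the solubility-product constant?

Ksp = 4.9×10⁻²⁵

Convert to molarity: s = 6.8×10⁻¹¹ / 97.46 = 6.977×10⁻¹³ mol/L
ZnS(s) ⇌ Zn²⁺(aq) + S²⁻(aq)
Let s be the molar solubility. Then [Zn²⁺] = s and [S²⁻] = s.
Ksp = [Zn²⁺][S²⁻] = s · s = s^2
Ksp = (6.977×10⁻¹³)^2 = 4.9×10⁻²⁵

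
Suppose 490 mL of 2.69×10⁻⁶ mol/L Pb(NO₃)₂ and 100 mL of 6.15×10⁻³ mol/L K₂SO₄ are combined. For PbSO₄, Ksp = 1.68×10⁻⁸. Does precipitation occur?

No

After mixing, V = 490 mL + 100 mL = 590 mL.
[Pb²⁺] = (2.69×10⁻⁶)(490)/590 = 2.23×10⁻⁶ mol/L
[SO₄²⁻] = (6.15×10⁻³)(100)/590 = 1.04×10⁻³ mol/L
Q = [Pb²⁺][SO₄²⁻] = 2.33×10⁻⁹
Since Q (2.33×10⁻⁹) is less than Ksp (1.68×10⁻⁸), no PbSO₄ precipitates.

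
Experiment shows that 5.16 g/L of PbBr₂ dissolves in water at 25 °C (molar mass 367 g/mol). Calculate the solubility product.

Molar solubility s = (5.16 g/L) / (367 g/mol) = 1.4060×10⁻² mol/L
PbBr₂(s) ⇌ Pb²⁺(aq) + 2 Br⁻(aq)
For each mole of PbBr₂ that dissolves per liter, [Pb²⁺] = s and [Br⁻] = 2s; let s denote this solubility.
Ksp = [Pb²⁺][Br⁻]^2 = s · (2s)^2 = 4s^3
Ksp = 4 × (1.4060×10⁻²)^3 = 1.11×10⁻⁵

Ksp = 1.11×10⁻⁵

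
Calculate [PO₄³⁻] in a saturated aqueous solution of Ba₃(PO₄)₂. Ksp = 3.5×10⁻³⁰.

Ba₃(PO₄)₂(s) ⇌ 3 Ba²⁺(aq) + 2 PO₄³⁻(aq)
Call the molar solubility s, so that [Ba²⁺] = 3s and [PO₄³⁻] = 2s.
Ksp = [Ba²⁺]^3[PO₄³⁻]^2 = (3s)^3 · (2s)^2 = 108s^5 = 3.5×10⁻³⁰
s = 5.0×10⁻⁷ M
[PO₄³⁻] = 2s = 1.0×10⁻⁶ M

1.0×10⁻⁶ M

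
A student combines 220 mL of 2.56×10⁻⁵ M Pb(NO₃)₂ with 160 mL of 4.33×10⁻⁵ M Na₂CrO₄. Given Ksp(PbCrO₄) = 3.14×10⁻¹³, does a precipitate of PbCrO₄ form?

The combined volume is 380 mL.
[Pb²⁺] = (2.56×10⁻⁵)(220)/380 = 1.48×10⁻⁵ M
[CrO₄²⁻] = (4.33×10⁻⁵)(160)/380 = 1.82×10⁻⁵ M
Q = [Pb²⁺][CrO₄²⁻] = 2.70×10⁻¹⁰
Q = 2.70×10⁻¹⁰ > Ksp = 3.14×10⁻¹³, so the solution is supersaturated and PbCrO₄ precipitates.

Yes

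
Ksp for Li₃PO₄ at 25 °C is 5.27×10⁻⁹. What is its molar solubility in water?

Li₃PO₄(s) ⇌ 3 Li⁺(aq) + PO₄³⁻(aq)
For each mole of Li₃PO₄ that dissolves per liter, [Li⁺] = 3s and [PO₄³⁻] = s; let s denote this solubility.
Ksp = [Li⁺]^3[PO₄³⁻] = (3s)^3 · s = 27s^4
27s^4 = 5.27×10⁻⁹  ⇒  s^4 = 1.95×10⁻¹⁰
Taking the 4th root, s = 3.74×10⁻³ M.

3.74×10⁻³ M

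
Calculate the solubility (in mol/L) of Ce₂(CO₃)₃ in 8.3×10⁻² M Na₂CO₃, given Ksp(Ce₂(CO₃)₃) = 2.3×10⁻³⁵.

1.0×10⁻¹⁶ M

Ce₂(CO₃)₃(s) ⇌ 2 Ce³⁺(aq) + 3 CO₃²⁻(aq)
With CO₃²⁻ already at 8.3×10⁻² M and s small, take [CO₃²⁻] ≈ 8.3×10⁻² M and [Ce³⁺] = 2s.
Ksp = [Ce³⁺]^2[CO₃²⁻]^3 = (2s)^2(8.3×10⁻²)^3
(2s)^2 = 2.3×10⁻³⁵ / (8.3×10⁻²)^3 = 4.0×10⁻³²
s = 1.0×10⁻¹⁶ M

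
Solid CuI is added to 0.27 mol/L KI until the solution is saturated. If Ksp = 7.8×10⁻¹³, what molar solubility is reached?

CuI(s) ⇌ Cu⁺(aq) + I⁻(aq)
The solution already contains I⁻ at 0.27 mol/L. Let s be the molar solubility of CuI.
[I⁻] ≈ 0.27 mol/L (common ion dominates); [Cu⁺] = s.
Ksp = [Cu⁺][I⁻] = s(0.27)
s = 7.8×10⁻¹³ / (0.27) = 2.9×10⁻¹²
s = 2.9×10⁻¹² mol/L

2.9×10⁻¹² M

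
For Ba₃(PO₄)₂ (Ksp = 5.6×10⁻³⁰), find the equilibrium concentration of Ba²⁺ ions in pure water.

1.7×10⁻⁶ M

Ba₃(PO₄)₂(s) ⇌ 3 Ba²⁺(aq) + 2 PO₄³⁻(aq)
For each mole of Ba₃(PO₄)₂ that dissolves per liter, [Ba²⁺] = 3s and [PO₄³⁻] = 2s; let s denote this solubility.
Ksp = [Ba²⁺]^3[PO₄³⁻]^2 = (3s)^3 · (2s)^2 = 108s^5 = 5.6×10⁻³⁰
s = 5.5×10⁻⁷ M
[Ba²⁺] = 3s = 1.7×10⁻⁶ M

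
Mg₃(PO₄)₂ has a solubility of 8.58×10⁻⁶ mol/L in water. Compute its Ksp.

Mg₃(PO₄)₂(s) ⇌ 3 Mg²⁺(aq) + 2 PO₄³⁻(aq)
For each mole of Mg₃(PO₄)₂ that dissolves per liter, [Mg²⁺] = 3s and [PO₄³⁻] = 2s; let s denote this solubility.
Ksp = [Mg²⁺]^3[PO₄³⁻]^2 = (3s)^3 · (2s)^2 = 108s^5
Ksp = 108 × (8.58×10⁻⁶)^5 = 5.02×10⁻²⁴

Ksp = 5.02×10⁻²⁴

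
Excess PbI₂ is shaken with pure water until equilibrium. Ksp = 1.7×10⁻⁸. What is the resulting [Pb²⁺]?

PbI₂(s) ⇌ Pb²⁺(aq) + 2 I⁻(aq)
With molar solubility s: [Pb²⁺] = s, [I⁻] = 2s.
Ksp = [Pb²⁺][I⁻]^2 = s · (2s)^2 = 4s^3 = 1.7×10⁻⁸
s = 1.6×10⁻³ mol/L
[Pb²⁺] = s = 1.6×10⁻³ mol/L

1.6×10⁻³ M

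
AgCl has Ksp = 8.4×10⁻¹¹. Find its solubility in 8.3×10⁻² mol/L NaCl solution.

AgCl(s) ⇌ Ag⁺(aq) + Cl⁻(aq)
The solution already contains Cl⁻ at 8.3×10⁻² mol/L. Let s be the molar solubility of AgCl.
[Cl⁻] ≈ 8.3×10⁻² mol/L (common ion dominates); [Ag⁺] = s.
Ksp = [Ag⁺][Cl⁻] = s(8.3×10⁻²)
s = 8.4×10⁻¹¹ / (8.3×10⁻²) = 1.0×10⁻⁹
s = 1.0×10⁻⁹ mol/L

1.0×10⁻⁹ M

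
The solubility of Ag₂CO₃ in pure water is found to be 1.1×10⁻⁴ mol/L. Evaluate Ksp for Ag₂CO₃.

Ag₂CO₃(s) ⇌ 2 Ag⁺(aq) + CO₃²⁻(aq)
For each mole of Ag₂CO₃ that dissolves per liter, [Ag⁺] = 2s and [CO₃²⁻] = s; let s denote this solubility.
Ksp = [Ag⁺]^2[CO₃²⁻] = (2s)^2 · s = 4s^3
Ksp = 4 × (1.1×10⁻⁴)^3 = 5.3×10⁻¹²

Ksp = 5.3×10⁻¹²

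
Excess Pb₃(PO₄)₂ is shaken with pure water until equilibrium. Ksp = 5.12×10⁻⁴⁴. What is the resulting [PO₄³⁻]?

1.72×10⁻⁹ M

Pb₃(PO₄)₂(s) ⇌ 3 Pb²⁺(aq) + 2 PO₄³⁻(aq)
If s mol/L of Pb₃(PO₄)₂ dissolves, [Pb²⁺] = 3s and [PO₄³⁻] = 2s.
Ksp = [Pb²⁺]^3[PO₄³⁻]^2 = (3s)^3 · (2s)^2 = 108s^5 = 5.12×10⁻⁴⁴
s = 8.61×10⁻¹⁰ mol/L
[PO₄³⁻] = 2s = 1.72×10⁻⁹ mol/L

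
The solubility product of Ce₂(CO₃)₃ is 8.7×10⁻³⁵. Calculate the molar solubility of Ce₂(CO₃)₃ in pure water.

6.0×10⁻⁸ M

Ce₂(CO₃)₃(s) ⇌ 2 Ce³⁺(aq) + 3 CO₃²⁻(aq)
Call the molar solubility s, so that [Ce³⁺] = 2s and [CO₃²⁻] = 3s.
Ksp = [Ce³⁺]^2[CO₃²⁻]^3 = (2s)^2 · (3s)^3 = 108s^5
108s^5 = 8.7×10⁻³⁵  ⇒  s^5 = 8.1×10⁻³⁷
s = (8.1×10⁻³⁷)^(1/5) = 6.0×10⁻⁸ mol/L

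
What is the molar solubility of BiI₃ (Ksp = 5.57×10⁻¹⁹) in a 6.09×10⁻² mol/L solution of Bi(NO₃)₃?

BiI₃(s) ⇌ Bi³⁺(aq) + 3 I⁻(aq)
Let s be the solubility of BiI₃ here. The common ion gives [Bi³⁺] ≈ 6.09×10⁻² mol/L, and [I⁻] = 3s.
Ksp = [Bi³⁺][I⁻]^3 = (6.09×10⁻²)(3s)^3
(3s)^3 = 5.57×10⁻¹⁹ / (6.09×10⁻²) = 9.15×10⁻¹⁸
s = 6.97×10⁻⁷ mol/L

6.97×10⁻⁷ M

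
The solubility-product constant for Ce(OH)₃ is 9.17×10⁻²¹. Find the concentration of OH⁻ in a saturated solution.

Ce(OH)₃(s) ⇌ Ce³⁺(aq) + 3 OH⁻(aq)
Call the molar solubility s, so that [Ce³⁺] = s and [OH⁻] = 3s.
Ksp = [Ce³⁺][OH⁻]^3 = s · (3s)^3 = 27s^4 = 9.17×10⁻²¹
s = 4.29×10⁻⁶ mol L⁻¹
[OH⁻] = 3s = 1.29×10⁻⁵ mol L⁻¹

1.29×10⁻⁵ M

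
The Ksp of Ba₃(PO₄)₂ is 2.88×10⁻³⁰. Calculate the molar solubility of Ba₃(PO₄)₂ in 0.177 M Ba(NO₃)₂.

1.14×10⁻¹⁴ M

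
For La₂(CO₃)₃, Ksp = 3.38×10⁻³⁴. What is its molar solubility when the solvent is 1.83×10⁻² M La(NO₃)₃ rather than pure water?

3.34×10⁻¹¹ M

La₂(CO₃)₃(s) ⇌ 2 La³⁺(aq) + 3 CO₃²⁻(aq)
La³⁺ is already present at 1.83×10⁻² M. If s mol/L of La₂(CO₃)₃ dissolves, [CO₃²⁻] = 3s while [La³⁺] ≈ 1.83×10⁻² M.
Ksp = [La³⁺]^2[CO₃²⁻]^3 = (1.83×10⁻²)^2(3s)^3
(3s)^3 = 3.38×10⁻³⁴ / (1.83×10⁻²)^2 = 1.01×10⁻³⁰
s = 3.34×10⁻¹¹ M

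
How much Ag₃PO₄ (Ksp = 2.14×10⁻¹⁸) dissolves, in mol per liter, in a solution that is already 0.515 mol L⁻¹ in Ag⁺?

Ag₃PO₄(s) ⇌ 3 Ag⁺(aq) + PO₄³⁻(aq)
The solution already contains Ag⁺ at 0.515 mol L⁻¹. Let s be the molar solubility of Ag₃PO₄.
[Ag⁺] ≈ 0.515 mol L⁻¹ (common ion dominates); [PO₄³⁻] = s.
Ksp = [Ag⁺]^3[PO₄³⁻] = (0.515)^3s
s = 2.14×10⁻¹⁸ / (0.515)^3 = 1.57×10⁻¹⁷
s = 1.57×10⁻¹⁷ mol L⁻¹

1.57×10⁻¹⁷ M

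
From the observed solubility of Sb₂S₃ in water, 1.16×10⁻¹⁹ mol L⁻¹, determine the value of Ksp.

Ksp = 2.27×10⁻⁹³

Sb₂S₃(s) ⇌ 2 Sb³⁺(aq) + 3 S²⁻(aq)
Let s be the molar solubility. Then [Sb³⁺] = 2s and [S²⁻] = 3s.
Ksp = [Sb³⁺]^2[S²⁻]^3 = (2s)^2 · (3s)^3 = 108s^5
Ksp = 108 × (1.16×10⁻¹⁹)^5 = 2.27×10⁻⁹³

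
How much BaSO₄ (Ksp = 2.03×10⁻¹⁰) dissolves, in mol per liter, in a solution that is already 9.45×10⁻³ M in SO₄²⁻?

2.15×10⁻⁸ M

BaSO₄(s) ⇌ Ba²⁺(aq) + SO₄²⁻(aq)
With SO₄²⁻ already at 9.45×10⁻³ M and s small, take [SO₄²⁻] ≈ 9.45×10⁻³ M and [Ba²⁺] = s.
Ksp = [Ba²⁺][SO₄²⁻] = s(9.45×10⁻³)
s = 2.03×10⁻¹⁰ / (9.45×10⁻³) = 2.15×10⁻⁸
s = 2.15×10⁻⁸ M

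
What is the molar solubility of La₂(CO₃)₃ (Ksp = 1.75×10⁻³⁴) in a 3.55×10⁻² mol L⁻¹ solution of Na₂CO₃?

9.89×10⁻¹⁶ M

La₂(CO₃)₃(s) ⇌ 2 La³⁺(aq) + 3 CO₃²⁻(aq)
Let s be the solubility of La₂(CO₃)₃ here. The common ion gives [CO₃²⁻] ≈ 3.55×10⁻² mol L⁻¹, and [La³⁺] = 2s.
Ksp = [La³⁺]^2[CO₃²⁻]^3 = (2s)^2(3.55×10⁻²)^3
(2s)^2 = 1.75×10⁻³⁴ / (3.55×10⁻²)^3 = 3.91×10⁻³⁰
s = 9.89×10⁻¹⁶ mol L⁻¹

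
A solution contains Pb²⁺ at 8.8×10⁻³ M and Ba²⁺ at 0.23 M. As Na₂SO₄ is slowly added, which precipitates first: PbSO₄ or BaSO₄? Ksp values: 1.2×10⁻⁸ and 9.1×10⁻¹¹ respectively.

Each salt precipitates once Q = Ksp for that salt.
For PbSO₄: [SO₄²⁻] = (Ksp/[Pb²⁺]) = 1.4×10⁻⁶ M
For BaSO₄: [SO₄²⁻] = (Ksp/[Ba²⁺]) = 4.0×10⁻¹⁰ M
BaSO₄ requires the lower [SO₄²⁻], so it precipitates first.

BaSO₄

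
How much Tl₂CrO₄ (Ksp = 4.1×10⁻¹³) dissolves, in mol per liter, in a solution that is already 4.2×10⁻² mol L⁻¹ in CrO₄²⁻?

Tl₂CrO₄(s) ⇌ 2 Tl⁺(aq) + CrO₄²⁻(aq)
With CrO₄²⁻ already at 4.2×10⁻² mol L⁻¹ and s small, take [CrO₄²⁻] ≈ 4.2×10⁻² mol L⁻¹ and [Tl⁺] = 2s.
Ksp = [Tl⁺]^2[CrO₄²⁻] = (2s)^2(4.2×10⁻²)
(2s)^2 = 4.1×10⁻¹³ / (4.2×10⁻²) = 9.8×10⁻¹²
s = 1.6×10⁻⁶ mol L⁻¹

1.6×10⁻⁶ M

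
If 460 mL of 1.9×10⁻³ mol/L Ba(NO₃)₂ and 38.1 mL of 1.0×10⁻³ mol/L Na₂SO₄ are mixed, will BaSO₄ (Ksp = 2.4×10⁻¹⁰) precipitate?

The combined volume is 498.1 mL.
[Ba²⁺] = (1.9×10⁻³)(460)/498.1 = 1.8×10⁻³ mol/L
[SO₄²⁻] = (1.0×10⁻³)(38.1)/498.1 = 7.6×10⁻⁵ mol/L
Q = [Ba²⁺][SO₄²⁻] = 1.3×10⁻⁷
Q = 1.3×10⁻⁷ > Ksp = 2.4×10⁻¹⁰, so the solution is supersaturated and BaSO₄ precipitates.

Yes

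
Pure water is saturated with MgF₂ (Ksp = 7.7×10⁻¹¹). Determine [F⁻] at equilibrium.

MgF₂(s) ⇌ Mg²⁺(aq) + 2 F⁻(aq)
Let s be the molar solubility. Then [Mg²⁺] = s and [F⁻] = 2s.
Ksp = [Mg²⁺][F⁻]^2 = s · (2s)^2 = 4s^3 = 7.7×10⁻¹¹
s = 2.7×10⁻⁴ M
[F⁻] = 2s = 5.4×10⁻⁴ M

5.4×10⁻⁴ M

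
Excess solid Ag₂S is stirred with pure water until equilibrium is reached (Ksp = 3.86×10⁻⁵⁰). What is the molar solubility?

Ag₂S(s) ⇌ 2 Ag⁺(aq) + S²⁻(aq)
With molar solubility s: [Ag⁺] = 2s, [S²⁻] = s.
Ksp = [Ag⁺]^2[S²⁻] = (2s)^2 · s = 4s^3
4s^3 = 3.86×10⁻⁵⁰  ⇒  s^3 = 9.65×10⁻⁵¹
s = (9.65×10⁻⁵¹)^(1/3) = 2.13×10⁻¹⁷ mol/L

2.13×10⁻¹⁷ M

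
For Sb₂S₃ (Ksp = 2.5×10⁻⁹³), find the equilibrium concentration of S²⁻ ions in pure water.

Sb₂S₃(s) ⇌ 2 Sb³⁺(aq) + 3 S²⁻(aq)
If s mol/L of Sb₂S₃ dissolves, [Sb³⁺] = 2s and [S²⁻] = 3s.
Ksp = [Sb³⁺]^2[S²⁻]^3 = (2s)^2 · (3s)^3 = 108s^5 = 2.5×10⁻⁹³
s = 1.2×10⁻¹⁹ M
[S²⁻] = 3s = 3.5×10⁻¹⁹ M

3.5×10⁻¹⁹ M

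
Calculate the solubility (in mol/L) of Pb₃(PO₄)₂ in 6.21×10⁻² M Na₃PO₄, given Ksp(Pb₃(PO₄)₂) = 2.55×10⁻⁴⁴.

6.26×10⁻¹⁵ M

Pb₃(PO₄)₂(s) ⇌ 3 Pb²⁺(aq) + 2 PO₄³⁻(aq)
The solution already contains PO₄³⁻ at 6.21×10⁻² M. Let s be the molar solubility of Pb₃(PO₄)₂.
[PO₄³⁻] ≈ 6.21×10⁻² M (common ion dominates); [Pb²⁺] = 3s.
Ksp = [Pb²⁺]^3[PO₄³⁻]^2 = (3s)^3(6.21×10⁻²)^2
(3s)^3 = 2.55×10⁻⁴⁴ / (6.21×10⁻²)^2 = 6.61×10⁻⁴²
s = 6.26×10⁻¹⁵ M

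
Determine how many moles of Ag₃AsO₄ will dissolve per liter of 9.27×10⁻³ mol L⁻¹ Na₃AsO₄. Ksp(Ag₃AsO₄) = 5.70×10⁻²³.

6.11×10⁻⁸ M

Ag₃AsO₄(s) ⇌ 3 Ag⁺(aq) + AsO₄³⁻(aq)
Let s be the solubility of Ag₃AsO₄ here. The common ion gives [AsO₄³⁻] ≈ 9.27×10⁻³ mol L⁻¹, and [Ag⁺] = 3s.
Ksp = [Ag⁺]^3[AsO₄³⁻] = (3s)^3(9.27×10⁻³)
(3s)^3 = 5.70×10⁻²³ / (9.27×10⁻³) = 6.15×10⁻²¹
s = 6.11×10⁻⁸ mol L⁻¹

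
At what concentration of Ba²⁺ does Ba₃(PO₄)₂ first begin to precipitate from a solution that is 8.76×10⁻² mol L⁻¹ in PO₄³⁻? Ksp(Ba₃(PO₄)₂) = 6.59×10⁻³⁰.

9.51×10⁻¹⁰ M

Precipitation begins when Q = Ksp.
Ba₃(PO₄)₂(s) ⇌ 3 Ba²⁺(aq) + 2 PO₄³⁻(aq)
Ksp = [Ba²⁺]^3[PO₄³⁻]^2 = [Ba²⁺]^3(8.76×10⁻²)^2
[Ba²⁺]^3 = 6.59×10⁻³⁰ / (8.76×10⁻²)^2 = 8.59×10⁻²⁸
[Ba²⁺] = 9.51×10⁻¹⁰ mol L⁻¹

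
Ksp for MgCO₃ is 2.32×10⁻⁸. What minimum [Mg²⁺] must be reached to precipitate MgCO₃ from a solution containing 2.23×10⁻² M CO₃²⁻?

1.04×10⁻⁶ M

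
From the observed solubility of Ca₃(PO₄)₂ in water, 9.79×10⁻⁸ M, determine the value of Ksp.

Ksp = 9.71×10⁻³⁴

Ca₃(PO₄)₂(s) ⇌ 3 Ca²⁺(aq) + 2 PO₄³⁻(aq)
If s mol/L of Ca₃(PO₄)₂ dissolves, [Ca²⁺] = 3s and [PO₄³⁻] = 2s.
Ksp = [Ca²⁺]^3[PO₄³⁻]^2 = (3s)^3 · (2s)^2 = 108s^5
Ksp = 108 × (9.79×10⁻⁸)^5 = 9.71×10⁻³⁴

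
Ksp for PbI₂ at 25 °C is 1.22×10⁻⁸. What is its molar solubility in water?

1.45×10⁻³ M

PbI₂(s) ⇌ Pb²⁺(aq) + 2 I⁻(aq)
Let s be the molar solubility. Then [Pb²⁺] = s and [I⁻] = 2s.
Ksp = [Pb²⁺][I⁻]^2 = s · (2s)^2 = 4s^3
4s^3 = 1.22×10⁻⁸  ⇒  s^3 = 3.05×10⁻⁹
Taking the 3rd root, s = 1.45×10⁻³ mol L⁻¹.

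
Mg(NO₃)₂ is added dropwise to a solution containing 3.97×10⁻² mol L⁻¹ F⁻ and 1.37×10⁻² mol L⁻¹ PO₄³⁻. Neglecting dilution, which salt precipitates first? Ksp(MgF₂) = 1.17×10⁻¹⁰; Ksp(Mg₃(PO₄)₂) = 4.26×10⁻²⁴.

MgF₂

A salt starts to precipitate once the ion product Q reaches its Ksp.
For MgF₂: [Mg²⁺] = (Ksp/[F⁻]^2) = 7.42×10⁻⁸ mol L⁻¹
For Mg₃(PO₄)₂: [Mg²⁺] = (Ksp/[PO₄³⁻]^2)^(1/3) = 2.83×10⁻⁷ mol L⁻¹
Since MgF₂ needs less Mg²⁺ to reach saturation, it precipitates first.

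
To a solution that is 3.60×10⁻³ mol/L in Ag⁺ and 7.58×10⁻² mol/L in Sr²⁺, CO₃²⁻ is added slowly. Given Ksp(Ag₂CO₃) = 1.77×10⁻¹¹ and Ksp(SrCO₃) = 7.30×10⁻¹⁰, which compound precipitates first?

SrCO₃

Precipitation begins when Q = Ksp.
For Ag₂CO₃: [CO₃²⁻] = (Ksp/[Ag⁺]^2) = 1.37×10⁻⁶ mol/L
For SrCO₃: [CO₃²⁻] = (Ksp/[Sr²⁺]) = 9.63×10⁻⁹ mol/L
Since SrCO₃ needs less CO₃²⁻ to reach saturation, it precipitates first.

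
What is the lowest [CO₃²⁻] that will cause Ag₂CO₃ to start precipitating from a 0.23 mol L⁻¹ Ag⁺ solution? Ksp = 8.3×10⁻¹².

1.6×10⁻¹⁰ M

The threshold for precipitation is Q = Ksp.
Ag₂CO₃(s) ⇌ 2 Ag⁺(aq) + CO₃²⁻(aq)
Ksp = [Ag⁺]^2[CO₃²⁻] = [CO₃²⁻](0.23)^2
[CO₃²⁻] = 8.3×10⁻¹² / (0.23)^2 = 1.6×10⁻¹⁰
[CO₃²⁻] = 1.6×10⁻¹⁰ mol L⁻¹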